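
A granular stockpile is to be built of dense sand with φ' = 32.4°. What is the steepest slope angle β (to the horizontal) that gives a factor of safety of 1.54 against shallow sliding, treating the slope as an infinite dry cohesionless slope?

For an infinite dry cohesionless slope FS = tanφ'/tanβ, so tanβ = tanφ' / FS.
tanβ = tan32.4° / 1.54 = 0.6346 / 1.54 = 0.4121
β = arctan(0.4121) = 22.40°

β = 22.4°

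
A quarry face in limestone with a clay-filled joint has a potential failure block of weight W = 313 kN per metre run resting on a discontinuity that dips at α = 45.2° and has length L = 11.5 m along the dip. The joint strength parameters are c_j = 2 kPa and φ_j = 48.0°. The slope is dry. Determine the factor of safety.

Resolving the block weight along and normal to the plane and applying the Mohr–Coulomb strength on the joint:
N' = W cosα = 313·cos45.2° = 220.6 kN/m
Driving force T = W sinα = 313·sin45.2° = 222.1 kN/m
Resisting force R = c_j·L + N'·tanφ_j = 2·11.5 + 220.6·tan48.0° = 23.0 + 244.9 = 267.9 kN/m
FS = R / T = 267.9 / 222.1 = 1.206

FS = 1.21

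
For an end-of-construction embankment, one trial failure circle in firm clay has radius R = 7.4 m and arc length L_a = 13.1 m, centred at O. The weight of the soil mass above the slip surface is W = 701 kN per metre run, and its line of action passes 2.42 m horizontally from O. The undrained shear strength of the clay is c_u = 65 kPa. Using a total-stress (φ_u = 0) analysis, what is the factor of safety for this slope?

Taking moments about the centre O, the resisting moment is provided by the undrained shear strength acting along the arc:
M_R = c_u·L_a·R = 65·13.10·7.4 = 6301.1 kN·m/m
M_D = W·d = 701·2.42 = 1696.4 kN·m/m
FS = M_R / M_D = 6301.1 / 1696.4 = 3.714

FS = 3.71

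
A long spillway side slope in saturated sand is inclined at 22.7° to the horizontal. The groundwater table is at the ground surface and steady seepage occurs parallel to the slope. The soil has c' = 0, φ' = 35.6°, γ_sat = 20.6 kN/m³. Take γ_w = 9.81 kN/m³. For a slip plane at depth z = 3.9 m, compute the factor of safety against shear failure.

FS = 0.90

With seepage parallel to the slope and the water table at the surface, the effective normal stress on the slip plane uses the buoyant unit weight γ' = γ_sat − γ_w while the driving shear stress uses γ_sat:
FS = [c' + γ' z cos²β tanφ'] / [γ_sat z sinβ cosβ]
(For c' = 0 this reduces to FS = (γ'/γ_sat)·tanφ'/tanβ.)
γ' = 20.6 − 9.81 = 10.79 kN/m³
Numerator = 0.0 + 10.79·3.9·cos²22.7°·tan35.6° = 0.0 + 10.79·3.9·0.8511·0.7159 = 25.640 kPa
Denominator = 20.6·3.9·sin22.7°·cos22.7° = 20.6·3.9·0.3859·0.9225 = 28.602 kPa
FS = 25.640 / 28.602 = 0.896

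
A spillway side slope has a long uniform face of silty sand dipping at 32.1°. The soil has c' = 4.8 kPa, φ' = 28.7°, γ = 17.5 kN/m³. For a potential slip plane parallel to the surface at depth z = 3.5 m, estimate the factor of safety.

FS = 1.05

For an infinite slope with a slip plane parallel to the surface (no pore pressure): FS = [c' + γz cos²β tanφ'] / [γz sinβ cosβ].
γz = 17.5·3.5 = 61.25 kN/m²
Numerator = 4.8 + 61.25·cos²32.1°·tan28.7° = 4.8 + 61.25·0.7176·0.5475 = 28.864 kPa
Denominator = 61.25·sin32.1°·cos32.1° = 61.25·0.5314·0.8471 = 27.572 kPa
FS = 28.864 / 27.572 = 1.047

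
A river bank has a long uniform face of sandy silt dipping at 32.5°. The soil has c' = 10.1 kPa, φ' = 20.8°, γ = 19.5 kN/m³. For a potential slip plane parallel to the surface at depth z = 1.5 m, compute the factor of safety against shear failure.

FS = 1.36

For an infinite slope with a slip plane parallel to the surface (no pore pressure): FS = [c' + γz cos²β tanφ'] / [γz sinβ cosβ].
γz = 19.5·1.5 = 29.25 kN/m²
Numerator = 10.1 + 29.25·cos²32.5°·tan20.8° = 10.1 + 29.25·0.7113·0.3799 = 18.003 kPa
Denominator = 29.25·sin32.5°·cos32.5° = 29.25·0.5373·0.8434 = 13.255 kPa
FS = 18.003 / 13.255 = 1.358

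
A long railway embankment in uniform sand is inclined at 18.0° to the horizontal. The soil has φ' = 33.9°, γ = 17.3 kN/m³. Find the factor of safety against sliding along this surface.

For a dry cohesionless infinite slope the factor of safety is FS = tanφ' / tanβ.
FS = tan33.9° / tan18.0° = 0.6720 / 0.3249 = 2.068

FS = 2.07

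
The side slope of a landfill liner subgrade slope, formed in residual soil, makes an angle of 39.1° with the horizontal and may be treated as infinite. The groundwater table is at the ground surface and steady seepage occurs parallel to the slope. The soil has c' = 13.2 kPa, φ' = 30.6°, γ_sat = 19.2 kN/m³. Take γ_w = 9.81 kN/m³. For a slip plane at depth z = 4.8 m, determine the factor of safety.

With seepage parallel to the slope and the water table at the surface, the effective normal stress on the slip plane uses the buoyant unit weight γ' = γ_sat − γ_w while the driving shear stress uses γ_sat:
FS = [c' + γ' z cos²β tanφ'] / [γ_sat z sinβ cosβ]
γ' = 19.2 − 9.81 = 9.39 kN/m³
Numerator = 13.2 + 9.39·4.8·cos²39.1°·tan30.6° = 13.2 + 9.39·4.8·0.6022·0.5914 = 29.253 kPa
Denominator = 19.2·4.8·sin39.1°·cos39.1° = 19.2·4.8·0.6307·0.7760 = 45.106 kPa
FS = 29.253 / 45.106 = 0.649

FS = 0.65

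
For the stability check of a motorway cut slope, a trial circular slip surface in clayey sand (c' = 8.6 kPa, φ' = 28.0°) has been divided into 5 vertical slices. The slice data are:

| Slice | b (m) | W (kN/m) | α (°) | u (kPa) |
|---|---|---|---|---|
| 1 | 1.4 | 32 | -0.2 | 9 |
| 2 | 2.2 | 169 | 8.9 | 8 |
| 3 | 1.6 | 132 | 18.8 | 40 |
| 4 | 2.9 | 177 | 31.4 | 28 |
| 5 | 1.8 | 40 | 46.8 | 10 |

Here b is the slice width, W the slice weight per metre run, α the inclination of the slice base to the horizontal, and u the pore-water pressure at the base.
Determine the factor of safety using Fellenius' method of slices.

FS = 1.31

Ordinary method of slices: FS = Σ[c'·Δl_i + (W_i cosα_i − u_i·Δl_i)·tanφ'] / Σ W_i sinα_i, with Δl_i = b_i / cosα_i.
Slice 1: Δl = 1.4/cos(-0.2°) = 1.400 m; N'_1 = 32·cos(-0.2°) − 9·1.400 = 19.4; c'Δl = 12.04; W sinα = -0.1
Slice 2: Δl = 2.2/cos8.9° = 2.227 m; N'_2 = 169·cos8.9° − 8·2.227 = 149.2; c'Δl = 19.15; W sinα = 26.1
Slice 3: Δl = 1.6/cos18.8° = 1.690 m; N'_3 = 132·cos18.8° − 40·1.690 = 57.4; c'Δl = 14.54; W sinα = 42.5
Slice 4: Δl = 2.9/cos31.4° = 3.398 m; N'_4 = 177·cos31.4° − 28·3.398 = 55.9; c'Δl = 29.22; W sinα = 92.2
Slice 5: Δl = 1.8/cos46.8° = 2.629 m; N'_5 = 40·cos46.8° − 10·2.629 = 1.1; c'Δl = 22.61; W sinα = 29.2
Σc'Δl = 97.6 kN/m; ΣN' = 282.9 kN/m; ΣW sinα = 190.0 kN/m
Resisting = 97.6 + 282.9·tan28.0° = 97.6 + 150.4 = 248.0 kN/m
FS = 248.0 / 190.0 = 1.306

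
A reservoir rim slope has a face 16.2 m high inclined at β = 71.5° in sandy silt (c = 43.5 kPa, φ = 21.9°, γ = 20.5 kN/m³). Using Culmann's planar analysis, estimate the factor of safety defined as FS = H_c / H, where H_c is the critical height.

H_c = (4c/γ) · sinβ cosφ / [1 − cos(β − φ)]
    = (4·43.5/20.5) · sin71.5°·cos21.9° / [1 − cos49.6°]
    = 8.488 · 0.8799 / 0.3519 = 21.22 m
FS = H_c / H = 21.22 / 16.2 = 1.310

FS = 1.31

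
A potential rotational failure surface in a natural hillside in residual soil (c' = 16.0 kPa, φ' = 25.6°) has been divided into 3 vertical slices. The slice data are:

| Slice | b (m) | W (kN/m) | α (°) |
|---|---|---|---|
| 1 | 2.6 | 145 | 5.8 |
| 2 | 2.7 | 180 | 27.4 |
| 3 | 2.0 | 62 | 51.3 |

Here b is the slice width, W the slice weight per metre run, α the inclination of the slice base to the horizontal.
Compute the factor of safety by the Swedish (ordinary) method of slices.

FS = 2.10

Ordinary method of slices: FS = Σ[c'·Δl_i + (W_i cosα_i)·tanφ'] / Σ W_i sinα_i, with Δl_i = b_i / cosα_i.
Slice 1: Δl = 2.6/cos5.8° = 2.613 m; N'_1 = 145·cos5.8° = 144.3; c'Δl = 41.81; W sinα = 14.7
Slice 2: Δl = 2.7/cos27.4° = 3.041 m; N'_2 = 180·cos27.4° = 159.8; c'Δl = 48.66; W sinα = 82.8
Slice 3: Δl = 2.0/cos51.3° = 3.199 m; N'_3 = 62·cos51.3° = 38.8; c'Δl = 51.18; W sinα = 48.4
Σc'Δl = 141.7 kN/m; ΣN' = 342.8 kN/m; ΣW sinα = 145.9 kN/m
Resisting = 141.7 + 342.8·tan25.6° = 141.7 + 164.3 = 305.9 kN/m
FS = 305.9 / 145.9 = 2.097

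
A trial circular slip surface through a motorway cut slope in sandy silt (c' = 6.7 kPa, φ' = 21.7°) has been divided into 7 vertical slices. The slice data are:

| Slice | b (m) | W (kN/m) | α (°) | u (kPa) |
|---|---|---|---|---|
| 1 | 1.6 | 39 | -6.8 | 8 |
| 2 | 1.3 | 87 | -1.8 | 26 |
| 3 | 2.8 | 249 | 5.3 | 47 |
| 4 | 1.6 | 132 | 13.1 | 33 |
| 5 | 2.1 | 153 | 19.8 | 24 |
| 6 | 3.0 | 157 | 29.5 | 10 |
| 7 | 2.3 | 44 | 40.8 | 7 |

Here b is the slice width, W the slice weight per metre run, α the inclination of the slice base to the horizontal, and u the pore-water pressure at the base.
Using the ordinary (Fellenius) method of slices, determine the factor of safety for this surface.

FS = 1.46

Ordinary method of slices: FS = Σ[c'·Δl_i + (W_i cosα_i − u_i·Δl_i)·tanφ'] / Σ W_i sinα_i, with Δl_i = b_i / cosα_i.
Slice 1: Δl = 1.6/cos(-6.8°) = 1.611 m; N'_1 = 39·cos(-6.8°) − 8·1.611 = 25.8; c'Δl = 10.80; W sinα = -4.6
Slice 2: Δl = 1.3/cos(-1.8°) = 1.301 m; N'_2 = 87·cos(-1.8°) − 26·1.301 = 53.1; c'Δl = 8.71; W sinα = -2.7
Slice 3: Δl = 2.8/cos5.3° = 2.812 m; N'_3 = 249·cos5.3° − 47·2.812 = 115.8; c'Δl = 18.84; W sinα = 23.0
Slice 4: Δl = 1.6/cos13.1° = 1.643 m; N'_4 = 132·cos13.1° − 33·1.643 = 74.4; c'Δl = 11.01; W sinα = 29.9
Slice 5: Δl = 2.1/cos19.8° = 2.232 m; N'_5 = 153·cos19.8° − 24·2.232 = 90.4; c'Δl = 14.95; W sinα = 51.8
Slice 6: Δl = 3.0/cos29.5° = 3.447 m; N'_6 = 157·cos29.5° − 10·3.447 = 102.2; c'Δl = 23.09; W sinα = 77.3
Slice 7: Δl = 2.3/cos40.8° = 3.038 m; N'_7 = 44·cos40.8° − 7·3.038 = 12.0; c'Δl = 20.36; W sinα = 28.8
Σc'Δl = 107.8 kN/m; ΣN' = 473.7 kN/m; ΣW sinα = 203.5 kN/m
Resisting = 107.8 + 473.7·tan21.7° = 107.8 + 188.5 = 296.3 kN/m
FS = 296.3 / 203.5 = 1.456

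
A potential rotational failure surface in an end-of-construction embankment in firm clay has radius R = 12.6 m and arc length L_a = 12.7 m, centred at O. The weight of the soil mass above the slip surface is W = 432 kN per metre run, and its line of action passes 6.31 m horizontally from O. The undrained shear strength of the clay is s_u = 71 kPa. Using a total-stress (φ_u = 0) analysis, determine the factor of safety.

Taking moments about the centre O, the resisting moment is provided by the undrained shear strength acting along the arc:
M_R = s_u·L_a·R = 71·12.70·12.6 = 11361.4 kN·m/m
M_D = W·d = 432·6.31 = 2725.9 kN·m/m
FS = M_R / M_D = 11361.4 / 2725.9 = 4.168

FS = 4.17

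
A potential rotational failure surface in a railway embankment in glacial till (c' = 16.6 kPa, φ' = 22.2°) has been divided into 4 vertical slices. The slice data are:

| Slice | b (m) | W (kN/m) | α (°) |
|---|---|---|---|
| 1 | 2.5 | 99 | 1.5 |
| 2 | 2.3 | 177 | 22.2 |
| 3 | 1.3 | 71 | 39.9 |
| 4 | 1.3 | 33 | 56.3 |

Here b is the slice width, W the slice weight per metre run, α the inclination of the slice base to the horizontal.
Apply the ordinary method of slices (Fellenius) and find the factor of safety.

FS = 2.01

Ordinary method of slices: FS = Σ[c'·Δl_i + (W_i cosα_i)·tanφ'] / Σ W_i sinα_i, with Δl_i = b_i / cosα_i.
Slice 1: Δl = 2.5/cos1.5° = 2.501 m; N'_1 = 99·cos1.5° = 99.0; c'Δl = 41.51; W sinα = 2.6
Slice 2: Δl = 2.3/cos22.2° = 2.484 m; N'_2 = 177·cos22.2° = 163.9; c'Δl = 41.24; W sinα = 66.9
Slice 3: Δl = 1.3/cos39.9° = 1.695 m; N'_3 = 71·cos39.9° = 54.5; c'Δl = 28.13; W sinα = 45.5
Slice 4: Δl = 1.3/cos56.3° = 2.343 m; N'_4 = 33·cos56.3° = 18.3; c'Δl = 38.89; W sinα = 27.5
Σc'Δl = 149.8 kN/m; ΣN' = 335.6 kN/m; ΣW sinα = 142.5 kN/m
Resisting = 149.8 + 335.6·tan22.2° = 149.8 + 137.0 = 286.7 kN/m
FS = 286.7 / 142.5 = 2.013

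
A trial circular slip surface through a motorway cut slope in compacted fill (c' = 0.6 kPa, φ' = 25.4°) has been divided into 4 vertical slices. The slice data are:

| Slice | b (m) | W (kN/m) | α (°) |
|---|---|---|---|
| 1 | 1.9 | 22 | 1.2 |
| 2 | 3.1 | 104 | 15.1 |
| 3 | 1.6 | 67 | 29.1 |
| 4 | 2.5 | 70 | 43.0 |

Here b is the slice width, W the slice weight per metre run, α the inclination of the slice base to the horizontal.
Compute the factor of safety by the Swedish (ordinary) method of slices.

FS = 1.08

Ordinary method of slices: FS = Σ[c'·Δl_i + (W_i cosα_i)·tanφ'] / Σ W_i sinα_i, with Δl_i = b_i / cosα_i.
Slice 1: Δl = 1.9/cos1.2° = 1.900 m; N'_1 = 22·cos1.2° = 22.0; c'Δl = 1.14; W sinα = 0.5
Slice 2: Δl = 3.1/cos15.1° = 3.211 m; N'_2 = 104·cos15.1° = 100.4; c'Δl = 1.93; W sinα = 27.1
Slice 3: Δl = 1.6/cos29.1° = 1.831 m; N'_3 = 67·cos29.1° = 58.5; c'Δl = 1.10; W sinα = 32.6
Slice 4: Δl = 2.5/cos43.0° = 3.418 m; N'_4 = 70·cos43.0° = 51.2; c'Δl = 2.05; W sinα = 47.7
Σc'Δl = 6.2 kN/m; ΣN' = 232.1 kN/m; ΣW sinα = 107.9 kN/m
Resisting = 6.2 + 232.1·tan25.4° = 6.2 + 110.2 = 116.4 kN/m
FS = 116.4 / 107.9 = 1.079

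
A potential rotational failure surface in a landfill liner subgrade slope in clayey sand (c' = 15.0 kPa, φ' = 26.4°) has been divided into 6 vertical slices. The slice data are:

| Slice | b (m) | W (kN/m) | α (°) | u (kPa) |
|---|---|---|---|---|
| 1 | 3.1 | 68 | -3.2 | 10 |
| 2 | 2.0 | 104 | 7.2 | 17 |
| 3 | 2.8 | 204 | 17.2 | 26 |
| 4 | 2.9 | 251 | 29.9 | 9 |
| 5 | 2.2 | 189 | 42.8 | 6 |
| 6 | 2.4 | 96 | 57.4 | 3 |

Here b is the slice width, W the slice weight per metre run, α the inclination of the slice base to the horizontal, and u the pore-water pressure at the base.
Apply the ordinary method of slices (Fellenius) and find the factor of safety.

FS = 1.40

Ordinary method of slices: FS = Σ[c'·Δl_i + (W_i cosα_i − u_i·Δl_i)·tanφ'] / Σ W_i sinα_i, with Δl_i = b_i / cosα_i.
Slice 1: Δl = 3.1/cos(-3.2°) = 3.105 m; N'_1 = 68·cos(-3.2°) − 10·3.105 = 36.8; c'Δl = 46.57; W sinα = -3.8
Slice 2: Δl = 2.0/cos7.2° = 2.016 m; N'_2 = 104·cos7.2° − 17·2.016 = 68.9; c'Δl = 30.24; W sinα = 13.0
Slice 3: Δl = 2.8/cos17.2° = 2.931 m; N'_3 = 204·cos17.2° − 26·2.931 = 118.7; c'Δl = 43.97; W sinα = 60.3
Slice 4: Δl = 2.9/cos29.9° = 3.345 m; N'_4 = 251·cos29.9° − 9·3.345 = 187.5; c'Δl = 50.18; W sinα = 125.1
Slice 5: Δl = 2.2/cos42.8° = 2.998 m; N'_5 = 189·cos42.8° − 6·2.998 = 120.7; c'Δl = 44.98; W sinα = 128.4
Slice 6: Δl = 2.4/cos57.4° = 4.455 m; N'_6 = 96·cos57.4° − 3·4.455 = 38.4; c'Δl = 66.82; W sinα = 80.9
Σc'Δl = 282.8 kN/m; ΣN' = 571.0 kN/m; ΣW sinα = 404.0 kN/m
Resisting = 282.8 + 571.0·tan26.4° = 282.8 + 283.4 = 566.2 kN/m
FS = 566.2 / 404.0 = 1.402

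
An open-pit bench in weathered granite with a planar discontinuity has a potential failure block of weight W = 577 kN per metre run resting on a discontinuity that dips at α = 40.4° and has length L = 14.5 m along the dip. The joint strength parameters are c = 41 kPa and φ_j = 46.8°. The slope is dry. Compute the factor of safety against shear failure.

Resolving the block weight along and normal to the plane and applying the Mohr–Coulomb strength on the joint:
N' = W cosα = 577·cos40.4° = 439.4 kN/m
Driving force T = W sinα = 577·sin40.4° = 374.0 kN/m
Resisting force R = c·L + N'·tanφ_j = 41·14.5 + 439.4·tan46.8° = 594.5 + 467.9 = 1062.4 kN/m
FS = R / T = 1062.4 / 374.0 = 2.841

FS = 2.84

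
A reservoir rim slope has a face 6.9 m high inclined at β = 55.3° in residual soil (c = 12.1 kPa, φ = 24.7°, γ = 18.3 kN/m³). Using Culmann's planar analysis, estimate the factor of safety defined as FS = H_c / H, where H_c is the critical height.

FS = 2.06

H_c = (4c/γ) · sinβ cosφ / [1 − cos(β − φ)]
    = (4·12.1/18.3) · sin55.3°·cos24.7° / [1 − cos30.6°]
    = 2.645 · 0.7469 / 0.1393 = 14.19 m
FS = H_c / H = 14.19 / 6.9 = 2.056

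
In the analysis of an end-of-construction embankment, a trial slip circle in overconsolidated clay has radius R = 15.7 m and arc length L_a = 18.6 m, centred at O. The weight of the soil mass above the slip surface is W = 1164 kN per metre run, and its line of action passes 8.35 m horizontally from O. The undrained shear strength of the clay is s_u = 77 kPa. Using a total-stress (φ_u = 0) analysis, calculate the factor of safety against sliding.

FS = 2.31

Taking moments about the centre O, the resisting moment is provided by the undrained shear strength acting along the arc:
M_R = s_u·L_a·R = 77·18.60·15.7 = 22485.5 kN·m/m
M_D = W·d = 1164·8.35 = 9719.4 kN·m/m
FS = M_R / M_D = 22485.5 / 9719.4 = 2.313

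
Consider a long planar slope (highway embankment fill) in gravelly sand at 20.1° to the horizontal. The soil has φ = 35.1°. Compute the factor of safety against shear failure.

For a dry cohesionless infinite slope the factor of safety is FS = tanφ / tanβ.
FS = tan35.1° / tan20.1° = 0.7028 / 0.3659 = 1.921

FS = 1.92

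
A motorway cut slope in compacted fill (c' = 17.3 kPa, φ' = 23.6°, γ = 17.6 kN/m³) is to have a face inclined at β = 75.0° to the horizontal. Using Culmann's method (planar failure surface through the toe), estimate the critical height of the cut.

Culmann's analysis gives the critical failure plane at α_cr = (β + φ')/2 = (75.0 + 23.6)/2 = 49.3°, and the critical height
H_c = (4c'/γ) · sinβ cosφ' / [1 − cos(β − φ')]
    = (4·17.3/17.6) · sin75.0°·cos23.6° / [1 − cos(51.4°)]
    = 3.932 · 0.9659·0.9164 / [1 − 0.6239]
    = 3.932 · 0.8851 / 0.3761
    = 9.25 m

H_c = 9.25 m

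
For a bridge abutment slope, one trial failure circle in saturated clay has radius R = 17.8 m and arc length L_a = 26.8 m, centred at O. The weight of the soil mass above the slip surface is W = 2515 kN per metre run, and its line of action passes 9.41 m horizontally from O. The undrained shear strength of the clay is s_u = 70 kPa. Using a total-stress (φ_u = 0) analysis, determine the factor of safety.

FS = 1.41

Taking moments about the centre O, the resisting moment is provided by the undrained shear strength acting along the arc:
M_R = s_u·L_a·R = 70·26.80·17.8 = 33392.8 kN·m/m
M_D = W·d = 2515·9.41 = 23666.2 kN·m/m
FS = M_R / M_D = 33392.8 / 23666.2 = 1.411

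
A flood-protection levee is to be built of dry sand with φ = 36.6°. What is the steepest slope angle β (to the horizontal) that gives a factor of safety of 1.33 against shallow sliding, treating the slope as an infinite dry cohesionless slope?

For an infinite dry cohesionless slope FS = tanφ/tanβ, so tanβ = tanφ / FS.
tanβ = tan36.6° / 1.33 = 0.7427 / 1.33 = 0.5584
β = arctan(0.5584) = 29.18°

β = 29.2°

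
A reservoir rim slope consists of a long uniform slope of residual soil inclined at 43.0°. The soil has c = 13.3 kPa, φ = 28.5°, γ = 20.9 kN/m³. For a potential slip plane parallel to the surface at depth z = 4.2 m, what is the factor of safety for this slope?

FS = 0.89

For an infinite slope with a slip plane parallel to the surface (no pore pressure): FS = [c + γz cos²β tanφ] / [γz sinβ cosβ].
γz = 20.9·4.2 = 87.78 kN/m²
Numerator = 13.3 + 87.78·cos²43.0°·tan28.5° = 13.3 + 87.78·0.5349·0.5430 = 38.793 kPa
Denominator = 87.78·sin43.0°·cos43.0° = 87.78·0.6820·0.7314 = 43.783 kPa
FS = 38.793 / 43.783 = 0.886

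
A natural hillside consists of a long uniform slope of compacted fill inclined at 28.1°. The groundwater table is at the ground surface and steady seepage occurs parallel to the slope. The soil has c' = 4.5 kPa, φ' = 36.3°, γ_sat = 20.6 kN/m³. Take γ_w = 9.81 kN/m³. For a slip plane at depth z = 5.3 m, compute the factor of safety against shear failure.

With seepage parallel to the slope and the water table at the surface, the effective normal stress on the slip plane uses the buoyant unit weight γ' = γ_sat − γ_w while the driving shear stress uses γ_sat:
FS = [c' + γ' z cos²β tanφ'] / [γ_sat z sinβ cosβ]
γ' = 20.6 − 9.81 = 10.79 kN/m³
Numerator = 4.5 + 10.79·5.3·cos²28.1°·tan36.3° = 4.5 + 10.79·5.3·0.7781·0.7346 = 37.188 kPa
Denominator = 20.6·5.3·sin28.1°·cos28.1° = 20.6·5.3·0.4710·0.8821 = 45.363 kPa
FS = 37.188 / 45.363 = 0.820

FS = 0.82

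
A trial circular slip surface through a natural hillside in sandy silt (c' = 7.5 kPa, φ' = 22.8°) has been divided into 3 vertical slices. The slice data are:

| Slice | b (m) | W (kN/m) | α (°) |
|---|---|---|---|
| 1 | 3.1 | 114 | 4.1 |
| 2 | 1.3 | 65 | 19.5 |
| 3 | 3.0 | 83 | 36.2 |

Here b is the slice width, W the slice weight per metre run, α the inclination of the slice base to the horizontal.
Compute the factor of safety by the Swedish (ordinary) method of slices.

FS = 2.07

Ordinary method of slices: FS = Σ[c'·Δl_i + (W_i cosα_i)·tanφ'] / Σ W_i sinα_i, with Δl_i = b_i / cosα_i.
Slice 1: Δl = 3.1/cos4.1° = 3.108 m; N'_1 = 114·cos4.1° = 113.7; c'Δl = 23.31; W sinα = 8.2
Slice 2: Δl = 1.3/cos19.5° = 1.379 m; N'_2 = 65·cos19.5° = 61.3; c'Δl = 10.34; W sinα = 21.7
Slice 3: Δl = 3.0/cos36.2° = 3.718 m; N'_3 = 83·cos36.2° = 67.0; c'Δl = 27.88; W sinα = 49.0
Σc'Δl = 61.5 kN/m; ΣN' = 242.0 kN/m; ΣW sinα = 78.9 kN/m
Resisting = 61.5 + 242.0·tan22.8° = 61.5 + 101.7 = 163.2 kN/m
FS = 163.2 / 78.9 = 2.070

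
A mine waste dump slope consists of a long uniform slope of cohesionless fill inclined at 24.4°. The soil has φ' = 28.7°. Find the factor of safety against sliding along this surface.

FS = 1.21

For a dry cohesionless infinite slope the factor of safety is FS = tanφ' / tanβ.
FS = tan28.7° / tan24.4° = 0.5475 / 0.4536 = 1.207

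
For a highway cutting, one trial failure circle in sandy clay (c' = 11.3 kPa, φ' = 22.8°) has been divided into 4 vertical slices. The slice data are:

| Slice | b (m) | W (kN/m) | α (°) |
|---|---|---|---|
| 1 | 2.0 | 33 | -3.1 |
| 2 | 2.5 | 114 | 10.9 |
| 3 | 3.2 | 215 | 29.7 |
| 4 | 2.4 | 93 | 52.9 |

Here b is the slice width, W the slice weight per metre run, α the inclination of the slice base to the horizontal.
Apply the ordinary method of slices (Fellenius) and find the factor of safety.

Ordinary method of slices: FS = Σ[c'·Δl_i + (W_i cosα_i)·tanφ'] / Σ W_i sinα_i, with Δl_i = b_i / cosα_i.
Slice 1: Δl = 2.0/cos(-3.1°) = 2.003 m; N'_1 = 33·cos(-3.1°) = 33.0; c'Δl = 22.63; W sinα = -1.8
Slice 2: Δl = 2.5/cos10.9° = 2.546 m; N'_2 = 114·cos10.9° = 111.9; c'Δl = 28.77; W sinα = 21.6
Slice 3: Δl = 3.2/cos29.7° = 3.684 m; N'_3 = 215·cos29.7° = 186.8; c'Δl = 41.63; W sinα = 106.5
Slice 4: Δl = 2.4/cos52.9° = 3.979 m; N'_4 = 93·cos52.9° = 56.1; c'Δl = 44.96; W sinα = 74.2
Σc'Δl = 138.0 kN/m; ΣN' = 387.7 kN/m; ΣW sinα = 200.5 kN/m
Resisting = 138.0 + 387.7·tan22.8° = 138.0 + 163.0 = 301.0 kN/m
FS = 301.0 / 200.5 = 1.501

FS = 1.50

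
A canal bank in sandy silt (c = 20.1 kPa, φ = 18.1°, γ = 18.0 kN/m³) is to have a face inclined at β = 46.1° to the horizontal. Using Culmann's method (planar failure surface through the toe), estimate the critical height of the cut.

Culmann's analysis gives the critical failure plane at α_cr = (β + φ)/2 = (46.1 + 18.1)/2 = 32.1°, and the critical height
H_c = (4c/γ) · sinβ cosφ / [1 − cos(β − φ)]
    = (4·20.1/18.0) · sin46.1°·cos18.1° / [1 − cos(28.0°)]
    = 4.467 · 0.7206·0.9505 / [1 − 0.8829]
    = 4.467 · 0.6849 / 0.1171
    = 26.14 m

H_c = 26.14 m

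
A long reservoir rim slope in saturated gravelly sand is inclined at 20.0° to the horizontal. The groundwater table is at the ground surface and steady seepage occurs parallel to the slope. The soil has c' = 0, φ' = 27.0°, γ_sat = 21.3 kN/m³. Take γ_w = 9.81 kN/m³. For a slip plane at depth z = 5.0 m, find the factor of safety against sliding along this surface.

With seepage parallel to the slope and the water table at the surface, the effective normal stress on the slip plane uses the buoyant unit weight γ' = γ_sat − γ_w while the driving shear stress uses γ_sat:
FS = [c' + γ' z cos²β tanφ'] / [γ_sat z sinβ cosβ]
(For c' = 0 this reduces to FS = (γ'/γ_sat)·tanφ'/tanβ.)
γ' = 21.3 − 9.81 = 11.49 kN/m³
Numerator = 0.0 + 11.49·5.0·cos²20.0°·tan27.0° = 0.0 + 11.49·5.0·0.8830·0.5095 = 25.848 kPa
Denominator = 21.3·5.0·sin20.0°·cos20.0° = 21.3·5.0·0.3420·0.9397 = 34.228 kPa
FS = 25.848 / 34.228 = 0.755

FS = 0.76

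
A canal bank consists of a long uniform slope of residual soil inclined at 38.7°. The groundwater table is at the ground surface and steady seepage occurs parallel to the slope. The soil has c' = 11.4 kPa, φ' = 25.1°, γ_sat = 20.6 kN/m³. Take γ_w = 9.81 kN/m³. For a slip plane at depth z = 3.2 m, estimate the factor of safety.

FS = 0.66

With seepage parallel to the slope and the water table at the surface, the effective normal stress on the slip plane uses the buoyant unit weight γ' = γ_sat − γ_w while the driving shear stress uses γ_sat:
FS = [c' + γ' z cos²β tanφ'] / [γ_sat z sinβ cosβ]
γ' = 20.6 − 9.81 = 10.79 kN/m³
Numerator = 11.4 + 10.79·3.2·cos²38.7°·tan25.1° = 11.4 + 10.79·3.2·0.6091·0.4684 = 21.251 kPa
Denominator = 20.6·3.2·sin38.7°·cos38.7° = 20.6·3.2·0.6252·0.7804 = 32.166 kPa
FS = 21.251 / 32.166 = 0.661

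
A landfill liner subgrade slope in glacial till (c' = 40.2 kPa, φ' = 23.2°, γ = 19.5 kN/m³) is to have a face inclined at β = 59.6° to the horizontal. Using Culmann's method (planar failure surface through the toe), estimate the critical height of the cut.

Culmann's analysis gives the critical failure plane at α_cr = (β + φ')/2 = (59.6 + 23.2)/2 = 41.4°, and the critical height
H_c = (4c'/γ) · sinβ cosφ' / [1 − cos(β − φ')]
    = (4·40.2/19.5) · sin59.6°·cos23.2° / [1 − cos(36.4°)]
    = 8.246 · 0.8625·0.9191 / [1 − 0.8049]
    = 8.246 · 0.7928 / 0.1951
    = 33.51 m

H_c = 33.51 m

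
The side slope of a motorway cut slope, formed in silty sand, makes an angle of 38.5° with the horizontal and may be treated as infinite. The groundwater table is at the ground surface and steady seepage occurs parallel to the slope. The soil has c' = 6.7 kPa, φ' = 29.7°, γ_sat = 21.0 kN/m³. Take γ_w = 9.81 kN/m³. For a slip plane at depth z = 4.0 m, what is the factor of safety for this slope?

FS = 0.55

With seepage parallel to the slope and the water table at the surface, the effective normal stress on the slip plane uses the buoyant unit weight γ' = γ_sat − γ_w while the driving shear stress uses γ_sat:
FS = [c' + γ' z cos²β tanφ'] / [γ_sat z sinβ cosβ]
γ' = 21.0 − 9.81 = 11.19 kN/m³
Numerator = 6.7 + 11.19·4.0·cos²38.5°·tan29.7° = 6.7 + 11.19·4.0·0.6125·0.5704 = 22.337 kPa
Denominator = 21.0·4.0·sin38.5°·cos38.5° = 21.0·4.0·0.6225·0.7826 = 40.924 kPa
FS = 22.337 / 40.924 = 0.546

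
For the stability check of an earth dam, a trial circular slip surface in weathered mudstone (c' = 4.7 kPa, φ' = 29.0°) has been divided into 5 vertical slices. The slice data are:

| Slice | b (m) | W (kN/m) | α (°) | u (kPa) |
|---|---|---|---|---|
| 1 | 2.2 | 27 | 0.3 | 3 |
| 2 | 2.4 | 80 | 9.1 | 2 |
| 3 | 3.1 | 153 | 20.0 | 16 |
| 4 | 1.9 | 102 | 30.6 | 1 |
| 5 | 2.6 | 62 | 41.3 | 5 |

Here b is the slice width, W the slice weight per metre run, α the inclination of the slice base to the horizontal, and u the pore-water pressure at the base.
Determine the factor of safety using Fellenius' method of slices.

Ordinary method of slices: FS = Σ[c'·Δl_i + (W_i cosα_i − u_i·Δl_i)·tanφ'] / Σ W_i sinα_i, with Δl_i = b_i / cosα_i.
Slice 1: Δl = 2.2/cos0.3° = 2.200 m; N'_1 = 27·cos0.3° − 3·2.200 = 20.4; c'Δl = 10.34; W sinα = 0.1
Slice 2: Δl = 2.4/cos9.1° = 2.431 m; N'_2 = 80·cos9.1° − 2·2.431 = 74.1; c'Δl = 11.42; W sinα = 12.7
Slice 3: Δl = 3.1/cos20.0° = 3.299 m; N'_3 = 153·cos20.0° − 16·3.299 = 91.0; c'Δl = 15.51; W sinα = 52.3
Slice 4: Δl = 1.9/cos30.6° = 2.207 m; N'_4 = 102·cos30.6° − 1·2.207 = 85.6; c'Δl = 10.37; W sinα = 51.9
Slice 5: Δl = 2.6/cos41.3° = 3.461 m; N'_5 = 62·cos41.3° − 5·3.461 = 29.3; c'Δl = 16.27; W sinα = 40.9
Σc'Δl = 63.9 kN/m; ΣN' = 300.4 kN/m; ΣW sinα = 158.0 kN/m
Resisting = 63.9 + 300.4·tan29.0° = 63.9 + 166.5 = 230.4 kN/m
FS = 230.4 / 158.0 = 1.459

FS = 1.46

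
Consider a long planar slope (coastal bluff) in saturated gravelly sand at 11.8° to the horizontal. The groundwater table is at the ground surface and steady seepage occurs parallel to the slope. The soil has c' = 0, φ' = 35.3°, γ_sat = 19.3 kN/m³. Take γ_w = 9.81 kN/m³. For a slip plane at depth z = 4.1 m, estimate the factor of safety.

With seepage parallel to the slope and the water table at the surface, the effective normal stress on the slip plane uses the buoyant unit weight γ' = γ_sat − γ_w while the driving shear stress uses γ_sat:
FS = [c' + γ' z cos²β tanφ'] / [γ_sat z sinβ cosβ]
(For c' = 0 this reduces to FS = (γ'/γ_sat)·tanφ'/tanβ.)
γ' = 19.3 − 9.81 = 9.49 kN/m³
Numerator = 0.0 + 9.49·4.1·cos²11.8°·tan35.3° = 0.0 + 9.49·4.1·0.9582·0.7080 = 26.397 kPa
Denominator = 19.3·4.1·sin11.8°·cos11.8° = 19.3·4.1·0.2045·0.9789 = 15.840 kPa
FS = 26.397 / 15.840 = 1.666

FS = 1.67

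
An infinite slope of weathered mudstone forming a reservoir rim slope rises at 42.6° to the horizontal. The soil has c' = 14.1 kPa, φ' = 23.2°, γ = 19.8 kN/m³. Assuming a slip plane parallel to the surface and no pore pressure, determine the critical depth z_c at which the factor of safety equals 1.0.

Setting FS = 1.00 in FS = [c' + γz cos²β tanφ'] / [γz sinβ cosβ] and solving for z:
z = c' / [γ cosβ (FS·sinβ − cosβ·tanφ')]
  = 14.1 / [19.8·cos42.6°·(1.00·sin42.6° − cos42.6°·tan23.2°)]
  = 14.1 / [19.8·0.7361·(1.00·0.6769 − 0.7361·0.4286)]
  = 14.1 / 5.2671 = 2.677 m

z_c = 2.68 m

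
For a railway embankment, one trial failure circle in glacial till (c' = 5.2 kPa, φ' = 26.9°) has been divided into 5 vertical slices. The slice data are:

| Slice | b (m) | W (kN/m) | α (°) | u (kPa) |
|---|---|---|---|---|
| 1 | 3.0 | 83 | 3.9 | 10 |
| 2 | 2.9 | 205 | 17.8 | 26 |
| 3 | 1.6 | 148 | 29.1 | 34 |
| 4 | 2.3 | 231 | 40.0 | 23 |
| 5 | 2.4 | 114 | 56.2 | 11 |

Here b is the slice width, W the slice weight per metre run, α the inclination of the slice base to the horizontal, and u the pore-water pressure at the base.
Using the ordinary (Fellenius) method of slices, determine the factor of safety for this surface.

FS = 0.68

Ordinary method of slices: FS = Σ[c'·Δl_i + (W_i cosα_i − u_i·Δl_i)·tanφ'] / Σ W_i sinα_i, with Δl_i = b_i / cosα_i.
Slice 1: Δl = 3.0/cos3.9° = 3.007 m; N'_1 = 83·cos3.9° − 10·3.007 = 52.7; c'Δl = 15.64; W sinα = 5.6
Slice 2: Δl = 2.9/cos17.8° = 3.046 m; N'_2 = 205·cos17.8° − 26·3.046 = 116.0; c'Δl = 15.84; W sinα = 62.7
Slice 3: Δl = 1.6/cos29.1° = 1.831 m; N'_3 = 148·cos29.1° − 34·1.831 = 67.1; c'Δl = 9.52; W sinα = 72.0
Slice 4: Δl = 2.3/cos40.0° = 3.002 m; N'_4 = 231·cos40.0° − 23·3.002 = 107.9; c'Δl = 15.61; W sinα = 148.5
Slice 5: Δl = 2.4/cos56.2° = 4.314 m; N'_5 = 114·cos56.2° − 11·4.314 = 16.0; c'Δl = 22.43; W sinα = 94.7
Σc'Δl = 79.0 kN/m; ΣN' = 359.7 kN/m; ΣW sinα = 383.5 kN/m
Resisting = 79.0 + 359.7·tan26.9° = 79.0 + 182.5 = 261.5 kN/m
FS = 261.5 / 383.5 = 0.682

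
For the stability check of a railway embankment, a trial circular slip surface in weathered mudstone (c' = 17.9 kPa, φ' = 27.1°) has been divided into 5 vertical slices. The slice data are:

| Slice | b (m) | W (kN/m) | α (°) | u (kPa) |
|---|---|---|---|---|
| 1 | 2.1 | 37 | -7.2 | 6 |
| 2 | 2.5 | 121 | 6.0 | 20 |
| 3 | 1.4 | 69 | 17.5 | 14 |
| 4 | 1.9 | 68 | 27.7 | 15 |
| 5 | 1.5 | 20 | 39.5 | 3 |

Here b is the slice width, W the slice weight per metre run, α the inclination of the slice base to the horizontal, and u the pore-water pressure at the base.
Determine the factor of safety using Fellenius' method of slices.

FS = 3.73

Ordinary method of slices: FS = Σ[c'·Δl_i + (W_i cosα_i − u_i·Δl_i)·tanφ'] / Σ W_i sinα_i, with Δl_i = b_i / cosα_i.
Slice 1: Δl = 2.1/cos(-7.2°) = 2.117 m; N'_1 = 37·cos(-7.2°) − 6·2.117 = 24.0; c'Δl = 37.89; W sinα = -4.6
Slice 2: Δl = 2.5/cos6.0° = 2.514 m; N'_2 = 121·cos6.0° − 20·2.514 = 70.1; c'Δl = 45.00; W sinα = 12.6
Slice 3: Δl = 1.4/cos17.5° = 1.468 m; N'_3 = 69·cos17.5° − 14·1.468 = 45.3; c'Δl = 26.28; W sinα = 20.7
Slice 4: Δl = 1.9/cos27.7° = 2.146 m; N'_4 = 68·cos27.7° − 15·2.146 = 28.0; c'Δl = 38.41; W sinα = 31.6
Slice 5: Δl = 1.5/cos39.5° = 1.944 m; N'_5 = 20·cos39.5° − 3·1.944 = 9.6; c'Δl = 34.80; W sinα = 12.7
Σc'Δl = 182.4 kN/m; ΣN' = 176.9 kN/m; ΣW sinα = 73.1 kN/m
Resisting = 182.4 + 176.9·tan27.1° = 182.4 + 90.5 = 272.9 kN/m
FS = 272.9 / 73.1 = 3.734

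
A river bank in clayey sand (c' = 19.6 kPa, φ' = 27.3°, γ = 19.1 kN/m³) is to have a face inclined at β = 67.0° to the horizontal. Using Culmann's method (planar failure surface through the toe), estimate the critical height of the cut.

H_c = 14.56 m

Culmann's analysis gives the critical failure plane at α_cr = (β + φ')/2 = (67.0 + 27.3)/2 = 47.1°, and the critical height
H_c = (4c'/γ) · sinβ cosφ' / [1 − cos(β − φ')]
    = (4·19.6/19.1) · sin67.0°·cos27.3° / [1 − cos(39.7°)]
    = 4.105 · 0.9205·0.8886 / [1 − 0.7694]
    = 4.105 · 0.8180 / 0.2306
    = 14.56 m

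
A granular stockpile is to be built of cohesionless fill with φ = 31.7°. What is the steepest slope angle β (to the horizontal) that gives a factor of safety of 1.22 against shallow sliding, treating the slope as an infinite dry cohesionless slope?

For an infinite dry cohesionless slope FS = tanφ/tanβ, so tanβ = tanφ / FS.
tanβ = tan31.7° / 1.22 = 0.6176 / 1.22 = 0.5062
β = arctan(0.5062) = 26.85°

β = 26.9°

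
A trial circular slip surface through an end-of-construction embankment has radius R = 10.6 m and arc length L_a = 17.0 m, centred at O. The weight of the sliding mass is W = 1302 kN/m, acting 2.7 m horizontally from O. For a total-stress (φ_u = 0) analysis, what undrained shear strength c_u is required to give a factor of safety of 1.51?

FS = c_u·L_a·R / (W·d), so c_u = FS·W·d / (L_a·R).
c_u = 1.51·1302·2.7 / (17.00·10.6) = 5308.3 / 180.20 = 29.46 kPa

c_u = 29.5 kPa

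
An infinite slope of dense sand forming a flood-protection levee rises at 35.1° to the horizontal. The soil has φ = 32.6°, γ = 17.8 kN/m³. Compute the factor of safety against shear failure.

FS = 0.91

For a dry cohesionless infinite slope the factor of safety is FS = tanφ / tanβ.
FS = tan32.6° / tan35.1° = 0.6395 / 0.7028 = 0.910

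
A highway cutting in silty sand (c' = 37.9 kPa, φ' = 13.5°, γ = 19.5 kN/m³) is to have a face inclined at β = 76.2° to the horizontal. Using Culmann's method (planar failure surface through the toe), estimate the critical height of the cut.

Culmann's analysis gives the critical failure plane at α_cr = (β + φ')/2 = (76.2 + 13.5)/2 = 44.9°, and the critical height
H_c = (4c'/γ) · sinβ cosφ' / [1 − cos(β − φ')]
    = (4·37.9/19.5) · sin76.2°·cos13.5° / [1 − cos(62.7°)]
    = 7.774 · 0.9711·0.9724 / [1 − 0.4586]
    = 7.774 · 0.9443 / 0.5414
    = 13.56 m

H_c = 13.56 m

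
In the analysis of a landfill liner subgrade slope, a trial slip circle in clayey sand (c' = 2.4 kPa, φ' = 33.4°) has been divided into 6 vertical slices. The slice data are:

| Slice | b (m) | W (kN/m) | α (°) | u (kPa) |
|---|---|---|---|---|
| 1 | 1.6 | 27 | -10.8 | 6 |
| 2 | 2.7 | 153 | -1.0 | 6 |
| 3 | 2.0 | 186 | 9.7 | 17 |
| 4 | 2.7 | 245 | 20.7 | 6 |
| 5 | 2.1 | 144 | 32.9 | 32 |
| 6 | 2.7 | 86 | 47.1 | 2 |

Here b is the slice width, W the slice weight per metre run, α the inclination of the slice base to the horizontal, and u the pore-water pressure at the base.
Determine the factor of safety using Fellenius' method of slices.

FS = 1.74

Ordinary method of slices: FS = Σ[c'·Δl_i + (W_i cosα_i − u_i·Δl_i)·tanφ'] / Σ W_i sinα_i, with Δl_i = b_i / cosα_i.
Slice 1: Δl = 1.6/cos(-10.8°) = 1.629 m; N'_1 = 27·cos(-10.8°) − 6·1.629 = 16.7; c'Δl = 3.91; W sinα = -5.1
Slice 2: Δl = 2.7/cos(-1.0°) = 2.700 m; N'_2 = 153·cos(-1.0°) − 6·2.700 = 136.8; c'Δl = 6.48; W sinα = -2.7
Slice 3: Δl = 2.0/cos9.7° = 2.029 m; N'_3 = 186·cos9.7° − 17·2.029 = 148.8; c'Δl = 4.87; W sinα = 31.3
Slice 4: Δl = 2.7/cos20.7° = 2.886 m; N'_4 = 245·cos20.7° − 6·2.886 = 211.9; c'Δl = 6.93; W sinα = 86.6
Slice 5: Δl = 2.1/cos32.9° = 2.501 m; N'_5 = 144·cos32.9° − 32·2.501 = 40.9; c'Δl = 6.00; W sinα = 78.2
Slice 6: Δl = 2.7/cos47.1° = 3.966 m; N'_6 = 86·cos47.1° − 2·3.966 = 50.6; c'Δl = 9.52; W sinα = 63.0
Σc'Δl = 37.7 kN/m; ΣN' = 605.7 kN/m; ΣW sinα = 251.4 kN/m
Resisting = 37.7 + 605.7·tan33.4° = 37.7 + 399.4 = 437.1 kN/m
FS = 437.1 / 251.4 = 1.738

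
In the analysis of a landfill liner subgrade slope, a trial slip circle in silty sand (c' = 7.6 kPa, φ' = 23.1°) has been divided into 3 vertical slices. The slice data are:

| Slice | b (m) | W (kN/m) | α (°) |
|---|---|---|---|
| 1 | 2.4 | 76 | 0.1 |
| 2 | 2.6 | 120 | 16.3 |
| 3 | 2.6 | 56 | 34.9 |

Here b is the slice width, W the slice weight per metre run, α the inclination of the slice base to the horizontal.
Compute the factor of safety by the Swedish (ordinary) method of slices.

Ordinary method of slices: FS = Σ[c'·Δl_i + (W_i cosα_i)·tanφ'] / Σ W_i sinα_i, with Δl_i = b_i / cosα_i.
Slice 1: Δl = 2.4/cos0.1° = 2.400 m; N'_1 = 76·cos0.1° = 76.0; c'Δl = 18.24; W sinα = 0.1
Slice 2: Δl = 2.6/cos16.3° = 2.709 m; N'_2 = 120·cos16.3° = 115.2; c'Δl = 20.59; W sinα = 33.7
Slice 3: Δl = 2.6/cos34.9° = 3.170 m; N'_3 = 56·cos34.9° = 45.9; c'Δl = 24.09; W sinα = 32.0
Σc'Δl = 62.9 kN/m; ΣN' = 237.1 kN/m; ΣW sinα = 65.9 kN/m
Resisting = 62.9 + 237.1·tan23.1° = 62.9 + 101.1 = 164.1 kN/m
FS = 164.1 / 65.9 = 2.491

FS = 2.49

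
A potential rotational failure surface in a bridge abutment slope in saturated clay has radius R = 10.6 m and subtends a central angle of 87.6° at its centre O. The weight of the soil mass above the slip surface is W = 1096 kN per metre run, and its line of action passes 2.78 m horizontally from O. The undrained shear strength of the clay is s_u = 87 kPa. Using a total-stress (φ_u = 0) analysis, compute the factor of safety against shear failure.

Taking moments about the centre O, the resisting moment is provided by the undrained shear strength acting along the arc:
Arc length L_a = R·θ = 10.6·(87.6°·π/180) = 10.6·1.5289 = 16.21 m
M_R = s_u·L_a·R = 87·16.21·10.6 = 14945.6 kN·m/m
M_D = W·d = 1096·2.78 = 3046.9 kN·m/m
FS = M_R / M_D = 14945.6 / 3046.9 = 4.905

FS = 4.91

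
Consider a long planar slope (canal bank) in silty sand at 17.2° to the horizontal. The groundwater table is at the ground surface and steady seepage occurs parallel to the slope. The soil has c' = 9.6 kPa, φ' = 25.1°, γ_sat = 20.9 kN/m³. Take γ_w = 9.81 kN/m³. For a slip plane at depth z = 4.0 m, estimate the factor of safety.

With seepage parallel to the slope and the water table at the surface, the effective normal stress on the slip plane uses the buoyant unit weight γ' = γ_sat − γ_w while the driving shear stress uses γ_sat:
FS = [c' + γ' z cos²β tanφ'] / [γ_sat z sinβ cosβ]
γ' = 20.9 − 9.81 = 11.09 kN/m³
Numerator = 9.6 + 11.09·4.0·cos²17.2°·tan25.1° = 9.6 + 11.09·4.0·0.9126·0.4684 = 28.563 kPa
Denominator = 20.9·4.0·sin17.2°·cos17.2° = 20.9·4.0·0.2957·0.9553 = 23.616 kPa
FS = 28.563 / 23.616 = 1.209

FS = 1.21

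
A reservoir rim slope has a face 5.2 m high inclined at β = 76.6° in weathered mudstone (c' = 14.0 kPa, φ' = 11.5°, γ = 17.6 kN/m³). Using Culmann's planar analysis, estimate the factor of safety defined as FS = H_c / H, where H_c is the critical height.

FS = 1.01

H_c = (4c'/γ) · sinβ cosφ' / [1 − cos(β − φ')]
    = (4·14.0/17.6) · sin76.6°·cos11.5° / [1 − cos65.1°]
    = 3.182 · 0.9532 / 0.5790 = 5.24 m
FS = H_c / H = 5.24 / 5.2 = 1.007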